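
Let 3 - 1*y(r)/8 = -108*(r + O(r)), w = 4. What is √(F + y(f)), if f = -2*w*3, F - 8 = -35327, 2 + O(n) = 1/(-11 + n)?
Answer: I*√70785015/35 ≈ 240.38*I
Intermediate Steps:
O(n) = -2 + 1/(-11 + n)
F = -35319 (F = 8 - 35327 = -35319)
f = -24 (f = -2*4*3 = -8*3 = -24)
y(r) = 24 + 864*r + 864*(23 - 2*r)/(-11 + r) (y(r) = 24 - (-864)*(r + (23 - 2*r)/(-11 + r)) = 24 - 8*(-108*r - 108*(23 - 2*r)/(-11 + r)) = 24 + (864*r + 864*(23 - 2*r)/(-11 + r)) = 24 + 864*r + 864*(23 - 2*r)/(-11 + r))
√(F + y(f)) = √(-35319 + 24*(817 - 467*(-24) + 36*(-24)²)/(-11 - 24)) = √(-35319 + 24*(817 + 11208 + 36*576)/(-35)) = √(-35319 + 24*(-1/35)*(817 + 11208 + 20736)) = √(-35319 + 24*(-1/35)*32761) = √(-35319 - 786264/35) = √(-2022429/35) = I*√70785015/35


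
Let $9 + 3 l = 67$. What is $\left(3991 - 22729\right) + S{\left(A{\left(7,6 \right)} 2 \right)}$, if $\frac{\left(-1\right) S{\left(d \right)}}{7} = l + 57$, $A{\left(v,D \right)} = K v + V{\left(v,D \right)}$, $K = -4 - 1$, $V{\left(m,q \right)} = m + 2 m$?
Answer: $- \frac{57817}{3} \approx -19272.0$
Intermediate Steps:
$l = \frac{58}{3}$ ($l = -3 + \frac{1}{3} \cdot 67 = -3 + \frac{67}{3} = \frac{58}{3} \approx 19.333$)
$V{\left(m,q \right)} = 3 m$
$K = -5$ ($K = -4 - 1 = -5$)
$A{\left(v,D \right)} = - 2 v$ ($A{\left(v,D \right)} = - 5 v + 3 v = - 2 v$)
$S{\left(d \right)} = - \frac{1603}{3}$ ($S{\left(d \right)} = - 7 \left(\frac{58}{3} + 57\right) = \left(-7\right) \frac{229}{3} = - \frac{1603}{3}$)
$\left(3991 - 22729\right) + S{\left(A{\left(7,6 \right)} 2 \right)} = \left(3991 - 22729\right) - \frac{1603}{3} = -18738 - \frac{1603}{3} = - \frac{57817}{3}$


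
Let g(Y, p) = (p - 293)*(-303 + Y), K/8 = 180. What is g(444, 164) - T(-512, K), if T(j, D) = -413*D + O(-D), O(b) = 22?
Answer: 576509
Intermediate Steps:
K = 1440 (K = 8*180 = 1440)
T(j, D) = 22 - 413*D (T(j, D) = -413*D + 22 = 22 - 413*D)
g(Y, p) = (-303 + Y)*(-293 + p) (g(Y, p) = (-293 + p)*(-303 + Y) = (-303 + Y)*(-293 + p))
g(444, 164) - T(-512, K) = (88779 - 303*164 - 293*444 + 444*164) - (22 - 413*1440) = (88779 - 49692 - 130092 + 72816) - (22 - 594720) = -18189 - 1*(-594698) = -18189 + 594698 = 576509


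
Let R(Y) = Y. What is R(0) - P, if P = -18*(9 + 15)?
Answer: 432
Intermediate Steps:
P = -432 (P = -18*24 = -432)
R(0) - P = 0 - 1*(-432) = 0 + 432 = 432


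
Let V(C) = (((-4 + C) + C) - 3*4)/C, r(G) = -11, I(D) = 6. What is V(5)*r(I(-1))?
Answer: 66/5 ≈ 13.200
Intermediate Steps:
V(C) = (-16 + 2*C)/C (V(C) = ((-4 + 2*C) - 12)/C = (-16 + 2*C)/C)
V(5)*r(I(-1)) = (2 - 16/5)*(-11) = -6/5*(-11) = 66/5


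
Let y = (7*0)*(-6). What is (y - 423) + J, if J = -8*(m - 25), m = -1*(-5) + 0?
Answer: -263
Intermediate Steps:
m = 5 (m = 5 + 0 = 5)
y = 0 (y = 0*(-6) = 0)
J = 160 (J = -8*(5 - 25) = -8*(-20) = 160)
(y - 423) + J = (0 - 423) + 160 = -423 + 160 = -263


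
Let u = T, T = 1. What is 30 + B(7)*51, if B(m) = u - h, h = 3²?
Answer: -378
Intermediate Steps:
u = 1
h = 9
B(m) = -8 (B(m) = 1 - 1*9 = 1 - 9 = -8)
30 + B(7)*51 = 30 - 8*51 = 30 - 408 = -378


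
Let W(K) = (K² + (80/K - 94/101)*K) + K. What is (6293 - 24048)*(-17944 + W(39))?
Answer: 29302319350/101 ≈ 2.9012e+8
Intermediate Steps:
W(K) = K + K² + K*(-94/101 + 80/K) (W(K) = (K² + (80/K - 94*1/101)*K) + K = (K² + (80/K - 94/101)*K) + K = (K² + (-94/101 + 80/K)*K) + K = (K² + K*(-94/101 + 80/K)) + K = K + K² + K*(-94/101 + 80/K))
(6293 - 24048)*(-17944 + W(39)) = (6293 - 24048)*(-17944 + (80 + 39² + (7/101)*39)) = -17755*(-17944 + (80 + 1521 + 273/101)) = -17755*(-17944 + 161974/101) = -17755*(-1650370/101) = 29302319350/101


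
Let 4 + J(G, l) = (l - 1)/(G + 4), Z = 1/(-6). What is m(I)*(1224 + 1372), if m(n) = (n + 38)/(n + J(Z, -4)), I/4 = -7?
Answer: -298540/383 ≈ -779.48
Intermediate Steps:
Z = -⅙ ≈ -0.16667
J(G, l) = -4 + (-1 + l)/(4 + G) (J(G, l) = -4 + (l - 1)/(G + 4) = -4 + (-1 + l)/(4 + G))
I = -28 (I = 4*(-7) = -28)
m(n) = (38 + n)/(-122/23 + n) (m(n) = (n + 38)/(n + (-17 - 4 - 4*(-⅙))/(4 - ⅙)) = (38 + n)/(n + (-17 - 4 + ⅔)/(23/6)) = (38 + n)/(n + (6/23)*(-61/3)) = (38 + n)/(n - 122/23) = (38 + n)/(-122/23 + n))
m(I)*(1224 + 1372) = (23*(38 - 28)/(-122 + 23*(-28)))*(1224 + 1372) = (23*10/(-122 - 644))*2596 = (23*10/(-766))*2596 = (23*(-1/766)*10)*2596 = -115/383*2596 = -298540/383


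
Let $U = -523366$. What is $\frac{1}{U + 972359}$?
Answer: $\frac{1}{448993} \approx 2.2272 \cdot 10^{-6}$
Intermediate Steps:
$\frac{1}{U + 972359} = \frac{1}{-523366 + 972359} = \frac{1}{448993}$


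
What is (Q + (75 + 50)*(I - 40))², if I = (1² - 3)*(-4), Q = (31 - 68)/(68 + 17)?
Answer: 115625161369/7225 ≈ 1.6003e+7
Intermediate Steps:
Q = -37/85 ≈ -0.43529
I = 8 (I = (1 - 3)*(-4) = -2*(-4) = 8)
(Q + (75 + 50)*(I - 40))² = (-37/85 + (75 + 50)*(8 - 40))² = (-37/85 + 125*(-32))² = (-37/85 - 4000)² = (-340037/85)² = 115625161369/7225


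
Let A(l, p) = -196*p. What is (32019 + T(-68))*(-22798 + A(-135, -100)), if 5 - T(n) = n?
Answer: -102630216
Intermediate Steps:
T(n) = 5 - n
(32019 + T(-68))*(-22798 + A(-135, -100)) = (32019 + (5 - 1*(-68)))*(-22798 - 196*(-100)) = (32019 + (5 + 68))*(-22798 + 19600) = (32019 + 73)*(-3198) = 32092*(-3198) = -102630216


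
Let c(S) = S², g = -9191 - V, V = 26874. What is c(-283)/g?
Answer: -80089/36065 ≈ -2.2207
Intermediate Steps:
g = -36065 (g = -9191 - 1*26874 = -9191 - 26874 = -36065)
c(-283)/g = (-283)²/(-36065) = 80089*(-1/36065) = -80089/36065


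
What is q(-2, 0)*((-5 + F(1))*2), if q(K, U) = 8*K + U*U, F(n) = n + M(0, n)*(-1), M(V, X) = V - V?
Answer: 128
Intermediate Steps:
M(V, X) = 0
F(n) = n (F(n) = n + 0*(-1) = n + 0 = n)
q(K, U) = U**2 + 8*K (q(K, U) = 8*K + U**2 = U**2 + 8*K)
q(-2, 0)*((-5 + F(1))*2) = (0**2 + 8*(-2))*((-5 + 1)*2) = (0 - 16)*(-4*2) = -16*(-8) = 128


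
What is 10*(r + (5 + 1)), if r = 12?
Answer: 180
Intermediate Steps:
10*(r + (5 + 1)) = 10*(12 + (5 + 1)) = 10*(12 + 6) = 10*18 = 180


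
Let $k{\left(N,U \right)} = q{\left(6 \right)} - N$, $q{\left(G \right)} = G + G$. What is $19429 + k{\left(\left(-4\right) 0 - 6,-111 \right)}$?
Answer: $19447$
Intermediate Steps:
$q{\left(G \right)} = 2 G$
$k{\left(N,U \right)} = 12 - N$ ($k{\left(N,U \right)} = 2 \cdot 6 - N = 12 - N$)
$19429 + k{\left(\left(-4\right) 0 - 6,-111 \right)} = 19429 + \left(12 - \left(\left(-4\right) 0 - 6\right)\right) = 19429 + \left(12 - \left(0 - 6\right)\right) = 19429 + \left(12 - -6\right) = 19429 + \left(12 + 6\right) = 19429 + 18 = 19447$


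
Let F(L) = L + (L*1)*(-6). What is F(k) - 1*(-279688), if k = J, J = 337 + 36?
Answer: 277823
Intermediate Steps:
J = 373
k = 373
F(L) = -5*L (F(L) = L + L*(-6) = L - 6*L = -5*L)
F(k) - 1*(-279688) = -5*373 - 1*(-279688) = -1865 + 279688 = 277823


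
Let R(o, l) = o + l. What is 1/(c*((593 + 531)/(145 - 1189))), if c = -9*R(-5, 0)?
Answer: -29/1405 ≈ -0.020641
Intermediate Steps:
R(o, l) = l + o
c = 45 (c = -9*(0 - 5) = -9*(-5) = 45)
1/(c*((593 + 531)/(145 - 1189))) = 1/(45*((593 + 531)/(145 - 1189))) = 1/(45*(1124/(-1044))) = 1/(45*(1124*(-1/1044))) = 1/(45*(-281/261)) = 1/(-1405/29) = -29/1405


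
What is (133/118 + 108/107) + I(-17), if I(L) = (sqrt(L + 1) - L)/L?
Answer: 14349/12626 - 4*I/17 ≈ 1.1365 - 0.23529*I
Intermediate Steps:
I(L) = (sqrt(1 + L) - L)/L
(133/118 + 108/107) + I(-17) = (133/118 + 108/107) + (sqrt(1 - 17) - 1*(-17))/(-17) = (133*(1/118) + 108*(1/107)) - (sqrt(-16) + 17)/17 = (133/118 + 108/107) - (4*I + 17)/17 = 26975/12626 - (17 + 4*I)/17 = 26975/12626 + (-1 - 4*I/17) = 14349/12626 - 4*I/17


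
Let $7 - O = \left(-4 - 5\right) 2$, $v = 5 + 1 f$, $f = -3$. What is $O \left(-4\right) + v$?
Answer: $-98$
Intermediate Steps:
$v = 2$ ($v = 5 + 1 \left(-3\right) = 5 - 3 = 2$)
$O = 25$ ($O = 7 - \left(-4 - 5\right) 2 = 7 - \left(-9\right) 2 = 7 - -18 = 7 + 18 = 25$)
$O \left(-4\right) + v = 25 \left(-4\right) + 2 = -100 + 2 = -98$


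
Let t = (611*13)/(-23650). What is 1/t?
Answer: -23650/7943 ≈ -2.9775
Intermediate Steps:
t = -7943/23650 (t = 7943*(-1/23650) = -7943/23650 ≈ -0.33586)
1/t = 1/(-7943/23650) = -23650/7943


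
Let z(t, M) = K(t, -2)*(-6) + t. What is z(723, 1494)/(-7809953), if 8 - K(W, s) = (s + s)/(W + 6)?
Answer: -164017/1897818579 ≈ -8.6424e-5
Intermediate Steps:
K(W, s) = 8 - 2*s/(6 + W) (K(W, s) = 8 - (s + s)/(W + 6) = 8 - 2*s/(6 + W))
z(t, M) = t - 12*(26 + 4*t)/(6 + t) (z(t, M) = (2*(24 - 1*(-2) + 4*t)/(6 + t))*(-6) + t = (2*(24 + 2 + 4*t)/(6 + t))*(-6) + t = (2*(26 + 4*t)/(6 + t))*(-6) + t = -12*(26 + 4*t)/(6 + t) + t = t - 12*(26 + 4*t)/(6 + t))
z(723, 1494)/(-7809953) = ((-312 + 723**2 - 42*723)/(6 + 723))/(-7809953) = ((-312 + 522729 - 30366)/729)*(-1/7809953) = ((1/729)*492051)*(-1/7809953) = (164017/243)*(-1/7809953) = -164017/1897818579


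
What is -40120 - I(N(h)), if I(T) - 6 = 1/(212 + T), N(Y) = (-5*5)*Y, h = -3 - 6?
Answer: -17535063/437 ≈ -40126.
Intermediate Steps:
h = -9
N(Y) = -25*Y
I(T) = 6 + 1/(212 + T)
-40120 - I(N(h)) = -40120 - (1273 + 6*(-25*(-9)))/(212 - 25*(-9)) = -40120 - (1273 + 6*225)/(212 + 225) = -40120 - (1273 + 1350)/437 = -40120 - 2623/437 = -17535063/437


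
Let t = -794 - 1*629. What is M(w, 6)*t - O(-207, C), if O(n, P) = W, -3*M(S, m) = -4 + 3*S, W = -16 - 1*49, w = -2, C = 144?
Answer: -14035/3 ≈ -4678.3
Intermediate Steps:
W = -65 (W = -16 - 49 = -65)
M(S, m) = 4/3 - S (M(S, m) = -(-4 + 3*S)/3 = 4/3 - S)
O(n, P) = -65
t = -1423 (t = -794 - 629 = -1423)
M(w, 6)*t - O(-207, C) = (4/3 - 1*(-2))*(-1423) - 1*(-65) = (4/3 + 2)*(-1423) + 65 = (10/3)*(-1423) + 65 = -14230/3 + 65 = -14035/3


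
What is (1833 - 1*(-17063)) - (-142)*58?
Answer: 27132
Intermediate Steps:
(1833 - 1*(-17063)) - (-142)*58 = (1833 + 17063) - 1*(-8236) = 18896 + 8236 = 27132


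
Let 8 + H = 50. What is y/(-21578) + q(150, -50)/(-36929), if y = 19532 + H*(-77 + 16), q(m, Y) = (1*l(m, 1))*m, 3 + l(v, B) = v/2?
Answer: -429863765/398426981 ≈ -1.0789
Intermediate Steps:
H = 42 (H = -8 + 50 = 42)
l(v, B) = -3 + v/2
q(m, Y) = m*(-3 + m/2) (q(m, Y) = (1*(-3 + m/2))*m = (-3 + m/2)*m = m*(-3 + m/2))
y = 16970 (y = 19532 + 42*(-77 + 16) = 19532 + 42*(-61) = 19532 - 2562 = 16970)
y/(-21578) + q(150, -50)/(-36929) = 16970/(-21578) + ((½)*150*(-6 + 150))/(-36929) = 16970*(-1/21578) + ((½)*150*144)*(-1/36929) = -8485/10789 + 10800*(-1/36929) = -8485/10789 - 10800/36929 = -429863765/398426981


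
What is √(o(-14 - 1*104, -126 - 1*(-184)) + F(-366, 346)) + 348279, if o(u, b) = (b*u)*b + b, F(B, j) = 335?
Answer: 348279 + I*√396559 ≈ 3.4828e+5 + 629.73*I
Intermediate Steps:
o(u, b) = b + u*b² (o(u, b) = u*b² + b = b + u*b²)
√(o(-14 - 1*104, -126 - 1*(-184)) + F(-366, 346)) + 348279 = √((-126 - 1*(-184))*(1 + (-126 - 1*(-184))*(-14 - 1*104)) + 335) + 348279 = √((-126 + 184)*(1 + (-126 + 184)*(-14 - 104)) + 335) + 348279 = √(58*(1 + 58*(-118)) + 335) + 348279 = √(58*(1 - 6844) + 335) + 348279 = √(58*(-6843) + 335) + 348279 = √(-396894 + 335) + 348279 = √(-396559) + 348279 = I*√396559 + 348279 = 348279 + I*√396559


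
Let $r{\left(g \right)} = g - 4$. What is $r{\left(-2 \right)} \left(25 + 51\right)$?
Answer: $-456$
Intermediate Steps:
$r{\left(g \right)} = -4 + g$ ($r{\left(g \right)} = g - 4 = -4 + g$)
$r{\left(-2 \right)} \left(25 + 51\right) = \left(-4 - 2\right) \left(25 + 51\right) = \left(-6\right) 76 = -456$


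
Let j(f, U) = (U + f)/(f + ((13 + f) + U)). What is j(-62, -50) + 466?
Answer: 10734/23 ≈ 466.70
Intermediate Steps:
j(f, U) = (U + f)/(13 + U + 2*f) (j(f, U) = (U + f)/(f + (13 + U + f)) = (U + f)/(13 + U + 2*f))
j(-62, -50) + 466 = (-50 - 62)/(13 - 50 + 2*(-62)) + 466 = -112/(13 - 50 - 124) + 466 = -112/(-161) + 466 = -1/161*(-112) + 466 = 16/23 + 466 = 10734/23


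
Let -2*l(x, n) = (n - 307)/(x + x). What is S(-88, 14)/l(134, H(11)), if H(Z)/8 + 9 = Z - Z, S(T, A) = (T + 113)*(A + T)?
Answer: -991600/379 ≈ -2616.4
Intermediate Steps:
S(T, A) = (113 + T)*(A + T)
H(Z) = -72 (H(Z) = -72 + 8*(Z - Z) = -72 + 8*0 = -72 + 0 = -72)
l(x, n) = -(-307 + n)/(4*x) (l(x, n) = -(n - 307)/(2*(x + x)) = -(-307 + n)/(2*(2*x)) = -(-307 + n)*1/(2*x)/2 = -(-307 + n)/(4*x))
S(-88, 14)/l(134, H(11)) = ((-88)² + 113*14 + 113*(-88) + 14*(-88))/(((¼)*(307 - 1*(-72))/134)) = (7744 + 1582 - 9944 - 1232)/(((¼)*(1/134)*(307 + 72))) = -1850/((¼)*(1/134)*379) = -1850/379/536 = -1850*536/379 = -991600/379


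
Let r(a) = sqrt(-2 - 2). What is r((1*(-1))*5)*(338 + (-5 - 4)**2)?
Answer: 838*I ≈ 838.0*I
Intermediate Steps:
r(a) = 2*I (r(a) = sqrt(-4) = 2*I)
r((1*(-1))*5)*(338 + (-5 - 4)**2) = (2*I)*(338 + (-5 - 4)**2) = (2*I)*(338 + (-9)**2) = (2*I)*(338 + 81) = (2*I)*419 = 838*I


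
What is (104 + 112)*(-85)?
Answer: -18360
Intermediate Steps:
(104 + 112)*(-85) = 216*(-85) = -18360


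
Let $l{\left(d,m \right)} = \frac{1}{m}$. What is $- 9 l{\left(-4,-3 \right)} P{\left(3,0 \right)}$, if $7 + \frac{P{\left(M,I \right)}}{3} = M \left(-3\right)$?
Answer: $-144$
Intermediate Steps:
$P{\left(M,I \right)} = -21 - 9 M$ ($P{\left(M,I \right)} = -21 + 3 M \left(-3\right) = -21 + 3 \left(- 3 M\right) = -21 - 9 M$)
$- 9 l{\left(-4,-3 \right)} P{\left(3,0 \right)} = - \frac{9}{-3} \left(-21 - 27\right) = \left(-9\right) \left(- \frac{1}{3}\right) \left(-21 - 27\right) = 3 \left(-48\right) = -144$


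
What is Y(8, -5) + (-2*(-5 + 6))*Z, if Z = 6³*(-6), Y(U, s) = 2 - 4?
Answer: 2590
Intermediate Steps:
Y(U, s) = -2
Z = -1296 (Z = 216*(-6) = -1296)
Y(8, -5) + (-2*(-5 + 6))*Z = -2 - 2*(-5 + 6)*(-1296) = -2 - 2*1*(-1296) = -2 - 2*(-1296) = -2 + 2592 = 2590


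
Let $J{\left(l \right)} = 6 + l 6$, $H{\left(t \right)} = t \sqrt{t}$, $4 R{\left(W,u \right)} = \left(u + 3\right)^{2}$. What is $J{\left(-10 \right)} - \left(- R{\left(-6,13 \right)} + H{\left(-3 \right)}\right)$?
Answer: $10 + 3 i \sqrt{3} \approx 10.0 + 5.1962 i$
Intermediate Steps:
$R{\left(W,u \right)} = \frac{\left(3 + u\right)^{2}}{4}$ ($R{\left(W,u \right)} = \frac{\left(u + 3\right)^{2}}{4} = \frac{\left(3 + u\right)^{2}}{4}$)
$H{\left(t \right)} = t^{\frac{3}{2}}$
$J{\left(l \right)} = 6 + 6 l$
$J{\left(-10 \right)} - \left(- R{\left(-6,13 \right)} + H{\left(-3 \right)}\right) = \left(6 + 6 \left(-10\right)\right) + \left(\frac{\left(3 + 13\right)^{2}}{4} - \left(-3\right)^{\frac{3}{2}}\right) = \left(6 - 60\right) + \left(\frac{16^{2}}{4} - - 3 i \sqrt{3}\right) = -54 + \left(\frac{1}{4} \cdot 256 + 3 i \sqrt{3}\right) = -54 + \left(64 + 3 i \sqrt{3}\right) = 10 + 3 i \sqrt{3}$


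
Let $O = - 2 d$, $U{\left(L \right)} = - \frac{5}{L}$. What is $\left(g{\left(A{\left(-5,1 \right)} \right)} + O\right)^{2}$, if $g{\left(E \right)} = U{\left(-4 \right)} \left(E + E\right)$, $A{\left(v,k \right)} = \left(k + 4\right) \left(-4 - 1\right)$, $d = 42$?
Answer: $\frac{85849}{4} \approx 21462.0$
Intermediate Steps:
$A{\left(v,k \right)} = -20 - 5 k$ ($A{\left(v,k \right)} = \left(4 + k\right) \left(-5\right) = -20 - 5 k$)
$O = -84$ ($O = \left(-2\right) 42 = -84$)
$g{\left(E \right)} = \frac{5 E}{2}$ ($g{\left(E \right)} = - \frac{5}{-4} \left(E + E\right) = \left(-5\right) \left(- \frac{1}{4}\right) 2 E = \frac{5 \cdot 2 E}{4} = \frac{5 E}{2}$)
$\left(g{\left(A{\left(-5,1 \right)} \right)} + O\right)^{2} = \left(\frac{5 \left(-20 - 5\right)}{2} - 84\right)^{2} = \left(\frac{5}{2} \left(-25\right) - 84\right)^{2} = \left(- \frac{125}{2} - 84\right)^{2} = \left(- \frac{293}{2}\right)^{2} = \frac{85849}{4}$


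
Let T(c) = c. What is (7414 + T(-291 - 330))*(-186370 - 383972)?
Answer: -3874333206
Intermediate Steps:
(7414 + T(-291 - 330))*(-186370 - 383972) = (7414 + (-291 - 330))*(-186370 - 383972) = (7414 - 621)*(-570342) = 6793*(-570342) = -3874333206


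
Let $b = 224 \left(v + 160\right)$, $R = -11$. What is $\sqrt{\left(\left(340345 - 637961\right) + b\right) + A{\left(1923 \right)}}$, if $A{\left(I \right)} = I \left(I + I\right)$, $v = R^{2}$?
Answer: $\sqrt{7161186} \approx 2676.0$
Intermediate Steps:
$v = 121$ ($v = \left(-11\right)^{2} = 121$)
$b = 62944$ ($b = 224 \left(121 + 160\right) = 224 \cdot 281 = 62944$)
$A{\left(I \right)} = 2 I^{2}$ ($A{\left(I \right)} = I 2 I = 2 I^{2}$)
$\sqrt{\left(\left(340345 - 637961\right) + b\right) + A{\left(1923 \right)}} = \sqrt{\left(\left(340345 - 637961\right) + 62944\right) + 2 \cdot 1923^{2}} = \sqrt{\left(-297616 + 62944\right) + 2 \cdot 3697929} = \sqrt{-234672 + 7395858} = \sqrt{7161186}$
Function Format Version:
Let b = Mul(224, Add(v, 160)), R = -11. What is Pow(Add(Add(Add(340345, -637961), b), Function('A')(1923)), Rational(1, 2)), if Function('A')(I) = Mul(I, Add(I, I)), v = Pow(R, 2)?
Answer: Pow(7161186, Rational(1, 2)) ≈ 2676.0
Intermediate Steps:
v = 121 (v = Pow(-11, 2) = 121)
b = 62944 (b = Mul(224, Add(121, 160)) = Mul(224, 281) = 62944)
Function('A')(I) = Mul(2, Pow(I, 2)) (Function('A')(I) = Mul(I, Mul(2, I)) = Mul(2, Pow(I, 2)))
Pow(Add(Add(Add(340345, -637961), b), Function('A')(1923)), Rational(1, 2)) = Pow(Add(Add(Add(340345, -637961), 62944), Mul(2, Pow(1923, 2))), Rational(1, 2)) = Pow(Add(Add(-297616, 62944), Mul(2, 3697929)), Rational(1, 2)) = Pow(Add(-234672, 7395858), Rational(1, 2)) = Pow(7161186, Rational(1, 2))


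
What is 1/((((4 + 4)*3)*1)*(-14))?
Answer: -1/336 ≈ -0.0029762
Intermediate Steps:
1/((((4 + 4)*3)*1)*(-14)) = 1/(((8*3)*1)*(-14)) = 1/((24*1)*(-14)) = 1/(24*(-14)) = 1/(-336) = -1/336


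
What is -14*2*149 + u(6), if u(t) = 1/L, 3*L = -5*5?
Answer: -104303/25 ≈ -4172.1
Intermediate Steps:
L = -25/3 (L = (-5*5)/3 = (⅓)*(-25) = -25/3 ≈ -8.3333)
u(t) = -3/25 (u(t) = 1/(-25/3) = -3/25)
-14*2*149 + u(6) = -14*2*149 - 3/25 = -28*149 - 3/25 = -4172 - 3/25 = -104303/25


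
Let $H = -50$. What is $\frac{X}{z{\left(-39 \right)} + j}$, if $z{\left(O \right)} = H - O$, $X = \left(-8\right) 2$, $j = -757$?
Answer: $\frac{1}{48} \approx 0.020833$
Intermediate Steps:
$X = -16$
$z{\left(O \right)} = -50 - O$
$\frac{X}{z{\left(-39 \right)} + j} = - \frac{16}{\left(-50 - -39\right) - 757} = - \frac{16}{\left(-50 + 39\right) - 757} = - \frac{16}{-11 - 757} = - \frac{16}{-768} = \left(-16\right) \left(- \frac{1}{768}\right) = \frac{1}{48}$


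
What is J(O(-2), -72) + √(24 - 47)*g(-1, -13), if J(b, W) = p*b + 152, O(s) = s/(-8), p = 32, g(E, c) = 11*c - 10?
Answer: 160 - 153*I*√23 ≈ 160.0 - 733.76*I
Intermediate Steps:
g(E, c) = -10 + 11*c
O(s) = -s/8 (O(s) = s*(-⅛) = -s/8)
J(b, W) = 152 + 32*b (J(b, W) = 32*b + 152 = 152 + 32*b)
J(O(-2), -72) + √(24 - 47)*g(-1, -13) = (152 + 32*(-⅛*(-2))) + √(24 - 47)*(-10 + 11*(-13)) = (152 + 32*(¼)) + √(-23)*(-10 - 143) = (152 + 8) + (I*√23)*(-153) = 160 - 153*I*√23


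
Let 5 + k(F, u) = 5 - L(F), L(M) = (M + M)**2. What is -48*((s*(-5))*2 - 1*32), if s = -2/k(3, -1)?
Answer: 4688/3 ≈ 1562.7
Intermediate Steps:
L(M) = 4*M**2 (L(M) = (2*M)**2 = 4*M**2)
k(F, u) = -4*F**2 (k(F, u) = -5 + (5 - 4*F**2) = -4*F**2)
s = 1/18 (s = -2/((-4*3**2)) = -2/((-4*9)) = -2/(-36) = -2*(-1/36) = 1/18 ≈ 0.055556)
-48*((s*(-5))*2 - 1*32) = -48*(((1/18)*(-5))*2 - 1*32) = -48*(-5/18*2 - 32) = -48*(-5/9 - 32) = -48*(-293/9) = 4688/3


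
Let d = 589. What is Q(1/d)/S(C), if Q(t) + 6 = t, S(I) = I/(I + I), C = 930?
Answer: -7066/589 ≈ -11.997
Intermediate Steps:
S(I) = ½ (S(I) = I/((2*I)) = I*(1/(2*I)) = ½)
Q(t) = -6 + t
Q(1/d)/S(C) = (-6 + 1/589)/(½) = (-6 + 1/589)*2 = -3533/589*2 = -7066/589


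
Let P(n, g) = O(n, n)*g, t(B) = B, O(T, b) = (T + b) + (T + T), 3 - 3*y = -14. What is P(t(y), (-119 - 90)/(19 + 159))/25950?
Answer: -3553/3464325 ≈ -0.0010256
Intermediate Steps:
y = 17/3 (y = 1 - ⅓*(-14) = 1 + 14/3 = 17/3 ≈ 5.6667)
O(T, b) = b + 3*T (O(T, b) = (T + b) + 2*T = b + 3*T)
P(n, g) = 4*g*n (P(n, g) = (n + 3*n)*g = (4*n)*g = 4*g*n)
P(t(y), (-119 - 90)/(19 + 159))/25950 = (4*((-119 - 90)/(19 + 159))*(17/3))/25950 = (4*(-209/178)*(17/3))*(1/25950) = -7106/267*1/25950 = -3553/3464325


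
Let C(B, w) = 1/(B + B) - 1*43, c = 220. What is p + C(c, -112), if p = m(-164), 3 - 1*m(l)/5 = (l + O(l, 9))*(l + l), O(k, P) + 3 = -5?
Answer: -124127519/440 ≈ -2.8211e+5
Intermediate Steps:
O(k, P) = -8 (O(k, P) = -3 - 5 = -8)
m(l) = 15 - 10*l*(-8 + l) (m(l) = 15 - 5*(l - 8)*(l + l) = 15 - 5*(-8 + l)*2*l = 15 - 10*l*(-8 + l))
p = -282065 (p = 15 - 10*(-164)² + 80*(-164) = 15 - 10*26896 - 13120 = 15 - 268960 - 13120 = -282065)
C(B, w) = -43 + 1/(2*B) (C(B, w) = 1/(2*B) - 43 = -43 + 1/(2*B))
p + C(c, -112) = -282065 + (-43 + (½)/220) = -282065 + (-43 + (½)*(1/220)) = -282065 + (-43 + 1/440) = -282065 - 18919/440 = -124127519/440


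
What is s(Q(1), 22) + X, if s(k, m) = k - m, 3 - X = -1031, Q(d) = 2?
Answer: 1014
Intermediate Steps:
X = 1034 (X = 3 - 1*(-1031) = 3 + 1031 = 1034)
s(Q(1), 22) + X = (2 - 1*22) + 1034 = (2 - 22) + 1034 = -20 + 1034 = 1014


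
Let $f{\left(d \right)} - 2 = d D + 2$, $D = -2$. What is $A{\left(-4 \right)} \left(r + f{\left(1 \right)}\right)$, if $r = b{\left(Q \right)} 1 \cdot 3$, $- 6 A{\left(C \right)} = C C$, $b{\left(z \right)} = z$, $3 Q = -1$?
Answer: $- \frac{8}{3} \approx -2.6667$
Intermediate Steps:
$Q = - \frac{1}{3}$ ($Q = \frac{1}{3} \left(-1\right) = - \frac{1}{3} \approx -0.33333$)
$A{\left(C \right)} = - \frac{C^{2}}{6}$ ($A{\left(C \right)} = - \frac{C C}{6} = - \frac{C^{2}}{6}$)
$f{\left(d \right)} = 4 - 2 d$ ($f{\left(d \right)} = 2 + \left(d \left(-2\right) + 2\right) = 2 - \left(-2 + 2 d\right) = 4 - 2 d$)
$r = -1$ ($r = \left(- \frac{1}{3}\right) 1 \cdot 3 = \left(- \frac{1}{3}\right) 3 = -1$)
$A{\left(-4 \right)} \left(r + f{\left(1 \right)}\right) = - \frac{\left(-4\right)^{2}}{6} \left(-1 + \left(4 - 2\right)\right) = \left(- \frac{1}{6}\right) 16 \left(-1 + \left(4 - 2\right)\right) = - \frac{8 \left(-1 + 2\right)}{3} = \left(- \frac{8}{3}\right) 1 = - \frac{8}{3}$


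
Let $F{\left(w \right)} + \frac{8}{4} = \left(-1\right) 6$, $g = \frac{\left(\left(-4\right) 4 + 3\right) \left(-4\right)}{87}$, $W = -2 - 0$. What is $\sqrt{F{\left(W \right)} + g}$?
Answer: $\frac{2 i \sqrt{14007}}{87} \approx 2.7207 i$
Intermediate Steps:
$W = -2$ ($W = -2 + 0 = -2$)
$g = \frac{52}{87}$ ($g = \left(-16 + 3\right) \left(-4\right) \frac{1}{87} = \left(-13\right) \left(-4\right) \frac{1}{87} = 52 \cdot \frac{1}{87} = \frac{52}{87} \approx 0.5977$)
$F{\left(w \right)} = -8$ ($F{\left(w \right)} = -2 - 6 = -8$)
$\sqrt{F{\left(W \right)} + g} = \sqrt{-8 + \frac{52}{87}} = \sqrt{- \frac{644}{87}} = \frac{2 i \sqrt{14007}}{87}$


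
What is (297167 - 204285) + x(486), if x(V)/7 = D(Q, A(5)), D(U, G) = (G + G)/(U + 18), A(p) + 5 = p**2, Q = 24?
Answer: 278666/3 ≈ 92889.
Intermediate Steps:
A(p) = -5 + p**2
D(U, G) = 2*G/(18 + U) (D(U, G) = (2*G)/(18 + U) = 2*G/(18 + U))
x(V) = 20/3 (x(V) = 7*(2*(-5 + 5**2)/(18 + 24)) = 7*(2*(-5 + 25)/42) = 7*(2*20*(1/42)) = 7*(20/21) = 20/3)
(297167 - 204285) + x(486) = (297167 - 204285) + 20/3 = 92882 + 20/3 = 278666/3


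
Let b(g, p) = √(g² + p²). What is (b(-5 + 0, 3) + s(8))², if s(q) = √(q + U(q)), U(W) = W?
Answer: (4 + √34)² ≈ 96.648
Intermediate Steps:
s(q) = √2*√q (s(q) = √(q + q) = √(2*q) = √2*√q)
(b(-5 + 0, 3) + s(8))² = (√((-5 + 0)² + 3²) + √2*√8)² = (√((-5)² + 9) + √2*(2*√2))² = (√(25 + 9) + 4)² = (√34 + 4)² = (4 + √34)²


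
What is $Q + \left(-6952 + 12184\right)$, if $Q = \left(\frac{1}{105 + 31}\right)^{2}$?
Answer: $\frac{96771073}{18496} \approx 5232.0$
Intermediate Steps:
$Q = \frac{1}{18496}$ ($Q = \left(\frac{1}{136}\right)^{2} = \frac{1}{18496} \approx 5.4066 \cdot 10^{-5}$)
$Q + \left(-6952 + 12184\right) = \frac{1}{18496} + \left(-6952 + 12184\right) = \frac{1}{18496} + 5232 = \frac{96771073}{18496}$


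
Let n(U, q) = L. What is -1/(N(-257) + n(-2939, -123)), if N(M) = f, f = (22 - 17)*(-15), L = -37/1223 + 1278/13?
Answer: -15899/370088 ≈ -0.042960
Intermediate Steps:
L = 1562513/15899 (L = -37*1/1223 + 1278*(1/13) = -37/1223 + 1278/13 = 1562513/15899 ≈ 98.277)
n(U, q) = 1562513/15899
f = -75 (f = 5*(-15) = -75)
N(M) = -75
-1/(N(-257) + n(-2939, -123)) = -1/(-75 + 1562513/15899) = -1/370088/15899 = -1*15899/370088 = -15899/370088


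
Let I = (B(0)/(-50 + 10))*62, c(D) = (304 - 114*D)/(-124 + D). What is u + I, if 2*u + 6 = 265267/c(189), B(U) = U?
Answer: -31073/76 ≈ -408.86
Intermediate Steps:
c(D) = (304 - 114*D)/(-124 + D)
u = -31073/76 (u = -3 + (265267/((38*(8 - 3*189)/(-124 + 189))))/2 = -3 + (265267/((38*(8 - 567)/65)))/2 = -3 + (265267/((38*(1/65)*(-559))))/2 = -3 + (265267/(-1634/5))/2 = -3 + (265267*(-5/1634))/2 = -3 + (1/2)*(-30845/38) = -3 - 30845/76 = -31073/76 ≈ -408.86)
I = 0 (I = (0/(-50 + 10))*62 = (0/(-40))*62 = (0*(-1/40))*62 = 0*62 = 0)
u + I = -31073/76 + 0 = -31073/76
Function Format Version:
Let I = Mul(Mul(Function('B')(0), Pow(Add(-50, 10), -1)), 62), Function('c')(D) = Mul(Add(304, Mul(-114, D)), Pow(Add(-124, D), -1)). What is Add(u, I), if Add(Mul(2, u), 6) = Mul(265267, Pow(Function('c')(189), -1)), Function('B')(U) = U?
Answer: Rational(-31073, 76) ≈ -408.86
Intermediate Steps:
Function('c')(D) = Mul(Pow(Add(-124, D), -1), Add(304, Mul(-114, D)))
u = Rational(-31073, 76) (u = Add(-3, Mul(Rational(1, 2), Mul(265267, Pow(Mul(38, Pow(Add(-124, 189), -1), Add(8, Mul(-3, 189))), -1)))) = Add(-3, Mul(Rational(1, 2), Mul(265267, Pow(Mul(38, Pow(65, -1), Add(8, -567)), -1)))) = Add(-3, Mul(Rational(1, 2), Mul(265267, Pow(Mul(38, Rational(1, 65), -559), -1)))) = Add(-3, Mul(Rational(1, 2), Mul(265267, Pow(Rational(-1634, 5), -1)))) = Add(-3, Mul(Rational(1, 2), Mul(265267, Rational(-5, 1634)))) = Add(-3, Mul(Rational(1, 2), Rational(-30845, 38))) = Add(-3, Rational(-30845, 76)) = Rational(-31073, 76) ≈ -408.86)
I = 0 (I = Mul(Mul(0, Pow(Add(-50, 10), -1)), 62) = Mul(Mul(0, Pow(-40, -1)), 62) = Mul(Mul(0, Rational(-1, 40)), 62) = Mul(0, 62) = 0)
Add(u, I) = Add(Rational(-31073, 76), 0) = Rational(-31073, 76)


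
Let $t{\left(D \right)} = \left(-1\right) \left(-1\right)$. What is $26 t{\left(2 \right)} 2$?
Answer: $52$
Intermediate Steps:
$t{\left(D \right)} = 1$
$26 t{\left(2 \right)} 2 = 26 \cdot 1 \cdot 2 = 26 \cdot 2 = 52$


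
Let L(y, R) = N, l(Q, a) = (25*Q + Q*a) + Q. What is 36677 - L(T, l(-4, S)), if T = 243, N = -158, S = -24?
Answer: 36835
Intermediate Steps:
l(Q, a) = 26*Q + Q*a
L(y, R) = -158
36677 - L(T, l(-4, S)) = 36677 - 1*(-158) = 36677 + 158 = 36835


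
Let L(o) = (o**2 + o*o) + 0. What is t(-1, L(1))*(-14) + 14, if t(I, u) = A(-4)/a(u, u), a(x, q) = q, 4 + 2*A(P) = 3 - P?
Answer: 7/2 ≈ 3.5000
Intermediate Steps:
A(P) = -1/2 - P/2 (A(P) = -2 + (3 - P)/2 = -2 + (3/2 - P/2) = -1/2 - P/2)
L(o) = 2*o**2 (L(o) = (o**2 + o**2) + 0 = 2*o**2 + 0 = 2*o**2)
t(I, u) = 3/(2*u) (t(I, u) = (-1/2 - 1/2*(-4))/u = (-1/2 + 2)/u = 3/(2*u))
t(-1, L(1))*(-14) + 14 = (3/(2*((2*1**2))))*(-14) + 14 = (3/(2*((2*1))))*(-14) + 14 = ((3/2)/2)*(-14) + 14 = ((3/2)*(1/2))*(-14) + 14 = (3/4)*(-14) + 14 = -21/2 + 14 = 7/2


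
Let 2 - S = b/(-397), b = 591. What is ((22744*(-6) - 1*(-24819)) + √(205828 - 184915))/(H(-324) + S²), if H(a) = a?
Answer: 17596256805/49147091 - 157609*√20913/49147091 ≈ 357.57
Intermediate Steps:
S = 1385/397 (S = 2 - 591/(-397) = 2 - 591*(-1)/397 = 2 - 1*(-591/397) = 2 + 591/397 = 1385/397 ≈ 3.4887)
((22744*(-6) - 1*(-24819)) + √(205828 - 184915))/(H(-324) + S²) = ((22744*(-6) - 1*(-24819)) + √(205828 - 184915))/(-324 + (1385/397)²) = ((-136464 + 24819) + √20913)/(-324 + 1918225/157609) = (-111645 + √20913)/(-49147091/157609) = (-111645 + √20913)*(-157609/49147091) = 17596256805/49147091 - 157609*√20913/49147091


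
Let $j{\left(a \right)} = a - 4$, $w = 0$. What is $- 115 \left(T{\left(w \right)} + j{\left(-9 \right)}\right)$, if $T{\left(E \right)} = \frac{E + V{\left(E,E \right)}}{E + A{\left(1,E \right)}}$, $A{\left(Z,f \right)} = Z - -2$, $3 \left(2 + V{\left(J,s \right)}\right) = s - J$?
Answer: $\frac{4715}{3} \approx 1571.7$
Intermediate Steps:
$V{\left(J,s \right)} = -2 - \frac{J}{3} + \frac{s}{3}$ ($V{\left(J,s \right)} = -2 + \frac{s - J}{3} = -2 - \left(- \frac{s}{3} + \frac{J}{3}\right) = -2 - \frac{J}{3} + \frac{s}{3}$)
$j{\left(a \right)} = -4 + a$ ($j{\left(a \right)} = a - 4 = -4 + a$)
$A{\left(Z,f \right)} = 2 + Z$ ($A{\left(Z,f \right)} = Z + 2 = 2 + Z$)
$T{\left(E \right)} = \frac{-2 + E}{3 + E}$ ($T{\left(E \right)} = \frac{E - 2}{E + \left(2 + 1\right)} = \frac{E - 2}{E + 3} = \frac{-2 + E}{3 + E}$)
$- 115 \left(T{\left(w \right)} + j{\left(-9 \right)}\right) = - 115 \left(\frac{-2 + 0}{3 + 0} - 13\right) = - 115 \left(\frac{1}{3} \left(-2\right) - 13\right) = - 115 \left(- \frac{2}{3} - 13\right) = \left(-115\right) \left(- \frac{41}{3}\right) = \frac{4715}{3}$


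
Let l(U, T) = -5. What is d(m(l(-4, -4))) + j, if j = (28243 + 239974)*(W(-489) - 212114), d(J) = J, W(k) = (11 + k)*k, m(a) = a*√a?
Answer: 5800997276 - 5*I*√5 ≈ 5.801e+9 - 11.18*I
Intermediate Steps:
m(a) = a^(3/2)
W(k) = k*(11 + k)
j = 5800997276 (j = (28243 + 239974)*(-489*(11 - 489) - 212114) = 268217*(-489*(-478) - 212114) = 268217*(233742 - 212114) = 268217*21628 = 5800997276)
d(m(l(-4, -4))) + j = (-5)^(3/2) + 5800997276 = -5*I*√5 + 5800997276 = 5800997276 - 5*I*√5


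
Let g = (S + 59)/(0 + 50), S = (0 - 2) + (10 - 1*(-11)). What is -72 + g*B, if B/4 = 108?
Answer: 15048/25 ≈ 601.92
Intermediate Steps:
B = 432 (B = 4*108 = 432)
S = 19 (S = -2 + (10 + 11) = -2 + 21 = 19)
g = 39/25 (g = (19 + 59)/(0 + 50) = 78/50 = 78*(1/50) = 39/25 ≈ 1.5600)
-72 + g*B = -72 + (39/25)*432 = -72 + 16848/25 = 15048/25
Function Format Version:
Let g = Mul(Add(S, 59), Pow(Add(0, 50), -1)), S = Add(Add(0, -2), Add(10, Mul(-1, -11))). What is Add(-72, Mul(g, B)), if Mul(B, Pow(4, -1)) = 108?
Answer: Rational(15048, 25) ≈ 601.92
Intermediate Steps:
B = 432 (B = Mul(4, 108) = 432)
S = 19 (S = Add(-2, Add(10, 11)) = Add(-2, 21) = 19)
g = Rational(39, 25) (g = Mul(Add(19, 59), Pow(Add(0, 50), -1)) = Mul(78, Pow(50, -1)) = Mul(78, Rational(1, 50)) = Rational(39, 25) ≈ 1.5600)
Add(-72, Mul(g, B)) = Add(-72, Mul(Rational(39, 25), 432)) = Add(-72, Rational(16848, 25)) = Rational(15048, 25)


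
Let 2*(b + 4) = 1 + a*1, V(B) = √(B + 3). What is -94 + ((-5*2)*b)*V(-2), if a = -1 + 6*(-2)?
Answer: 6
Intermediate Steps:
a = -13 (a = -1 - 12 = -13)
V(B) = √(3 + B)
b = -10 (b = -4 + (1 - 13*1)/2 = -4 + (1 - 13)/2 = -4 + (½)*(-12) = -4 - 6 = -10)
-94 + ((-5*2)*b)*V(-2) = -94 + (-5*2*(-10))*√(3 - 2) = -94 + (-10*(-10))*√1 = -94 + 100*1 = -94 + 100 = 6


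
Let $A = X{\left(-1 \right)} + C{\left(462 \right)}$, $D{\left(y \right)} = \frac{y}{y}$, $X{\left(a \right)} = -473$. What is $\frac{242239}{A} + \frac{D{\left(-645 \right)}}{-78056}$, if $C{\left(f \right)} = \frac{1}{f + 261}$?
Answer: $- \frac{6835317140305}{13346717384} \approx -512.13$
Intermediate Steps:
$C{\left(f \right)} = \frac{1}{261 + f}$
$D{\left(y \right)} = 1$
$A = - \frac{341978}{723}$ ($A = -473 + \frac{1}{261 + 462} = -473 + \frac{1}{723} = - \frac{341978}{723} \approx -473.0$)
$\frac{242239}{A} + \frac{D{\left(-645 \right)}}{-78056} = \frac{242239}{- \frac{341978}{723}} + 1 \frac{1}{-78056} = 242239 \left(- \frac{723}{341978}\right) + 1 \left(- \frac{1}{78056}\right) = - \frac{175138797}{341978} - \frac{1}{78056} = - \frac{6835317140305}{13346717384}$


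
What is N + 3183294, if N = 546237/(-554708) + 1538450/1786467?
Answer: 3154540891124306905/990967536636 ≈ 3.1833e+6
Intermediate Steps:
N = -122443852079/990967536636 (N = 546237*(-1/554708) + 1538450*(1/1786467) = -546237/554708 + 1538450/1786467 = -122443852079/990967536636 ≈ -0.12356)
N + 3183294 = -122443852079/990967536636 + 3183294 = 3154540891124306905/990967536636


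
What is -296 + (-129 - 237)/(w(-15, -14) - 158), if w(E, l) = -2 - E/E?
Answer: -47290/161 ≈ -293.73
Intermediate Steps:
w(E, l) = -3 (w(E, l) = -2 - 1*1 = -2 - 1 = -3)
-296 + (-129 - 237)/(w(-15, -14) - 158) = -296 + (-129 - 237)/(-3 - 158) = -296 - 366/(-161) = -296 - 366*(-1/161) = -296 + 366/161 = -47290/161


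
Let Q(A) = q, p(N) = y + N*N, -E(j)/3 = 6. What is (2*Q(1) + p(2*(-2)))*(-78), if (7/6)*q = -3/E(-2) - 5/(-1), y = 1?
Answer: -14118/7 ≈ -2016.9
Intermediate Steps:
E(j) = -18 (E(j) = -3*6 = -18)
p(N) = 1 + N² (p(N) = 1 + N*N = 1 + N²)
q = 31/7 (q = 6*(-3/(-18) - 5/(-1))/7 = 6*(-3*(-1/18) - 5*(-1))/7 = 6*(⅙ + 5)/7 = (6/7)*(31/6) = 31/7 ≈ 4.4286)
Q(A) = 31/7
(2*Q(1) + p(2*(-2)))*(-78) = (2*(31/7) + (1 + (2*(-2))²))*(-78) = (62/7 + (1 + (-4)²))*(-78) = (62/7 + (1 + 16))*(-78) = (62/7 + 17)*(-78) = (181/7)*(-78) = -14118/7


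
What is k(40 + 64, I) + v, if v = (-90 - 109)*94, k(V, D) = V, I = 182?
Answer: -18602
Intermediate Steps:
v = -18706 (v = -199*94 = -18706)
k(40 + 64, I) + v = (40 + 64) - 18706 = 104 - 18706 = -18602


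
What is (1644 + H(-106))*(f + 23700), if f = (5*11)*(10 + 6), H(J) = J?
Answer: 37804040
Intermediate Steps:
f = 880 (f = 55*16 = 880)
(1644 + H(-106))*(f + 23700) = (1644 - 106)*(880 + 23700) = 1538*24580 = 37804040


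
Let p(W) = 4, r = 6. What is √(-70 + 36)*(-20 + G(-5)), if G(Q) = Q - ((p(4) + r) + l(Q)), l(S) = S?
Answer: -30*I*√34 ≈ -174.93*I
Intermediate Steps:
G(Q) = -10 (G(Q) = Q - ((4 + 6) + Q) = Q - (10 + Q) = Q + (-10 - Q) = -10)
√(-70 + 36)*(-20 + G(-5)) = √(-70 + 36)*(-20 - 10) = √(-34)*(-30) = (I*√34)*(-30) = -30*I*√34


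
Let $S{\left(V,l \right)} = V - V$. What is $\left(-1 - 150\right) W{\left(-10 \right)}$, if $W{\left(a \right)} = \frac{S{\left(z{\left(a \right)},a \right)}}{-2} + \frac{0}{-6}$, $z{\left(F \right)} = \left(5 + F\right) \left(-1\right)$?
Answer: $0$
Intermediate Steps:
$z{\left(F \right)} = -5 - F$
$S{\left(V,l \right)} = 0$
$W{\left(a \right)} = 0$ ($W{\left(a \right)} = \frac{0}{-2} + \frac{0}{-6} = 0 \left(- \frac{1}{2}\right) + 0 \left(- \frac{1}{6}\right) = 0 + 0 = 0$)
$\left(-1 - 150\right) W{\left(-10 \right)} = \left(-1 - 150\right) 0 = \left(-151\right) 0 = 0$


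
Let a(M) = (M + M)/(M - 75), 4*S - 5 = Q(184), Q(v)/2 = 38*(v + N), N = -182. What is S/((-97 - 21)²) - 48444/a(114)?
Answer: -8768942345/1058224 ≈ -8286.5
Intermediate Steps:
Q(v) = -13832 + 76*v (Q(v) = 2*(38*(v - 182)) = 2*(38*(-182 + v)) = 2*(-6916 + 38*v) = -13832 + 76*v)
S = 157/4 (S = 5/4 + (-13832 + 76*184)/4 = 5/4 + (-13832 + 13984)/4 = 5/4 + (¼)*152 = 5/4 + 38 = 157/4 ≈ 39.250)
a(M) = 2*M/(-75 + M) (a(M) = (2*M)/(-75 + M) = 2*M/(-75 + M))
S/((-97 - 21)²) - 48444/a(114) = 157/(4*((-97 - 21)²)) - 48444/(2*114/(-75 + 114)) = 157/(4*((-118)²)) - 48444/(2*114/39) = (157/4)/13924 - 48444/(2*114*(1/39)) = (157/4)*(1/13924) - 48444/76/13 = 157/55696 - 48444*13/76 = 157/55696 - 157443/19 = -8768942345/1058224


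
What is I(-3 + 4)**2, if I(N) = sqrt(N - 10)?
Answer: -9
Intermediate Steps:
I(N) = sqrt(-10 + N)
I(-3 + 4)**2 = (sqrt(-10 + (-3 + 4)))**2 = (sqrt(-10 + 1))**2 = (sqrt(-9))**2 = (3*I)**2 = -9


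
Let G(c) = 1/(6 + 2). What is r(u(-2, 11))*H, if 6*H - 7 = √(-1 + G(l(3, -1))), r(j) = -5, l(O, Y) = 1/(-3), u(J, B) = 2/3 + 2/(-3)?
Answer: -35/6 - 5*I*√14/24 ≈ -5.8333 - 0.77951*I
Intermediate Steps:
u(J, B) = 0 (u(J, B) = 2*(⅓) + 2*(-⅓) = ⅔ - ⅔ = 0)
l(O, Y) = -⅓
G(c) = ⅛ (G(c) = 1/8 = ⅛)
H = 7/6 + I*√14/24 (H = 7/6 + √(-1 + ⅛)/6 = 7/6 + √(-7/8)/6 = 7/6 + (I*√14/4)/6 = 7/6 + I*√14/24 ≈ 1.1667 + 0.1559*I)
r(u(-2, 11))*H = -5*(7/6 + I*√14/24) = -35/6 - 5*I*√14/24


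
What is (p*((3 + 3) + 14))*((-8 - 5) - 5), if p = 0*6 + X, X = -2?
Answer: 720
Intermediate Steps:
p = -2 (p = 0*6 - 2 = 0 - 2 = -2)
(p*((3 + 3) + 14))*((-8 - 5) - 5) = (-2*((3 + 3) + 14))*((-8 - 5) - 5) = (-2*(6 + 14))*(-13 - 5) = -2*20*(-18) = -40*(-18) = 720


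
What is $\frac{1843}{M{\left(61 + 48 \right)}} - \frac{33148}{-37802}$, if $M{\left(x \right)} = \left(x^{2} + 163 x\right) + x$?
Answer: $\frac{528027061}{562437057} \approx 0.93882$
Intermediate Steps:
$M{\left(x \right)} = x^{2} + 164 x$
$\frac{1843}{M{\left(61 + 48 \right)}} - \frac{33148}{-37802} = \frac{1843}{\left(61 + 48\right) \left(164 + \left(61 + 48\right)\right)} - \frac{33148}{-37802} = \frac{1843}{109 \left(164 + 109\right)} - - \frac{16574}{18901} = \frac{1843}{109 \cdot 273} + \frac{16574}{18901} = \frac{1843}{29757} + \frac{16574}{18901} = \frac{528027061}{562437057}$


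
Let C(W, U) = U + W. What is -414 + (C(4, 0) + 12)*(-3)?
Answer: -462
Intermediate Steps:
-414 + (C(4, 0) + 12)*(-3) = -414 + ((0 + 4) + 12)*(-3) = -414 + (4 + 12)*(-3) = -414 + 16*(-3) = -414 - 48 = -462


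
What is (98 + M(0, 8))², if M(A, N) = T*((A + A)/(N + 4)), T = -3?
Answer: 9604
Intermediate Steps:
M(A, N) = -6*A/(4 + N) (M(A, N) = -3*(A + A)/(N + 4) = -3*2*A/(4 + N) = -6*A/(4 + N))
(98 + M(0, 8))² = (98 - 6*0/(4 + 8))² = (98 - 6*0/12)² = (98 - 6*0*1/12)² = (98 + 0)² = 98² = 9604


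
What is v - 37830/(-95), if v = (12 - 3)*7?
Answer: 8763/19 ≈ 461.21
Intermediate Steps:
v = 63 (v = 9*7 = 63)
v - 37830/(-95) = 63 - 37830/(-95) = 63 - 37830*(-1)/95 = 63 - 390*(-97/95) = 63 + 7566/19 = 8763/19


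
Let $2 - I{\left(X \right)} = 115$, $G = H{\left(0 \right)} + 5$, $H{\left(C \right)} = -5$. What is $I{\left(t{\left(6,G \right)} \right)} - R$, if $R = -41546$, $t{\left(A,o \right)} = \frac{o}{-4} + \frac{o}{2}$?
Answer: $41433$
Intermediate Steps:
$G = 0$ ($G = -5 + 5 = 0$)
$t{\left(A,o \right)} = \frac{o}{4}$ ($t{\left(A,o \right)} = o \left(- \frac{1}{4}\right) + o \frac{1}{2} = - \frac{o}{4} + \frac{o}{2} = \frac{o}{4}$)
$I{\left(X \right)} = -113$ ($I{\left(X \right)} = 2 - 115 = -113$)
$I{\left(t{\left(6,G \right)} \right)} - R = -113 - -41546 = -113 + 41546 = 41433$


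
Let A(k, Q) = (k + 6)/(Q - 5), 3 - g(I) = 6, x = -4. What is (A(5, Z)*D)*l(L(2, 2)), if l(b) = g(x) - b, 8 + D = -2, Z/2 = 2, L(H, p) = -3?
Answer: 0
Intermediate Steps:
Z = 4 (Z = 2*2 = 4)
g(I) = -3 (g(I) = 3 - 1*6 = 3 - 6 = -3)
D = -10 (D = -8 - 2 = -10)
l(b) = -3 - b
A(k, Q) = (6 + k)/(-5 + Q)
(A(5, Z)*D)*l(L(2, 2)) = (((6 + 5)/(-5 + 4))*(-10))*(-3 - 1*(-3)) = ((11/(-1))*(-10))*(-3 + 3) = (-1*11*(-10))*0 = -11*(-10)*0 = 110*0 = 0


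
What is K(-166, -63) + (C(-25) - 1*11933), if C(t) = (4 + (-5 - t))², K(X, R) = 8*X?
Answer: -12685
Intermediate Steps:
C(t) = (-1 - t)²
K(-166, -63) + (C(-25) - 1*11933) = 8*(-166) + ((1 - 25)² - 1*11933) = -1328 + ((-24)² - 11933) = -1328 + (576 - 11933) = -1328 - 11357 = -12685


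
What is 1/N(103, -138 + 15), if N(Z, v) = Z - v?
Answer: 1/226 ≈ 0.0044248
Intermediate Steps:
1/N(103, -138 + 15) = 1/(103 - (-138 + 15)) = 1/(103 - 1*(-123)) = 1/(103 + 123) = 1/226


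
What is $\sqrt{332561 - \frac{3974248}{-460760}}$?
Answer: $\frac{2 \sqrt{275798662159930}}{57595} \approx 576.69$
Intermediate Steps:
$\sqrt{332561 - \frac{3974248}{-460760}} = \sqrt{332561 - - \frac{496781}{57595}} = \sqrt{332561 + \frac{496781}{57595}} = \sqrt{\frac{19154347576}{57595}} = \frac{2 \sqrt{275798662159930}}{57595}$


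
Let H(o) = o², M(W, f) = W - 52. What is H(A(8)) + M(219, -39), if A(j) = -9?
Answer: 248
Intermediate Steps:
M(W, f) = -52 + W
H(A(8)) + M(219, -39) = (-9)² + (-52 + 219) = 81 + 167 = 248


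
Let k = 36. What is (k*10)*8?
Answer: 2880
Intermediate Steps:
(k*10)*8 = (36*10)*8 = 360*8 = 2880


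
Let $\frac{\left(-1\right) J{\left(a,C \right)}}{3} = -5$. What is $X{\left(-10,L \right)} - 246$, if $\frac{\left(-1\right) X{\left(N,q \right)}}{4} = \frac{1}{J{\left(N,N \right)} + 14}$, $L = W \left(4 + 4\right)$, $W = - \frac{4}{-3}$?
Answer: $- \frac{7138}{29} \approx -246.14$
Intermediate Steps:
$J{\left(a,C \right)} = 15$ ($J{\left(a,C \right)} = \left(-3\right) \left(-5\right) = 15$)
$W = \frac{4}{3}$ ($W = \left(-4\right) \left(- \frac{1}{3}\right) = \frac{4}{3} \approx 1.3333$)
$L = \frac{32}{3}$ ($L = \frac{4 \left(4 + 4\right)}{3} = \frac{4}{3} \cdot 8 = \frac{32}{3} \approx 10.667$)
$X{\left(N,q \right)} = - \frac{4}{29}$ ($X{\left(N,q \right)} = - \frac{4}{15 + 14} = - \frac{4}{29}$)
$X{\left(-10,L \right)} - 246 = - \frac{4}{29} - 246 = - \frac{7138}{29}$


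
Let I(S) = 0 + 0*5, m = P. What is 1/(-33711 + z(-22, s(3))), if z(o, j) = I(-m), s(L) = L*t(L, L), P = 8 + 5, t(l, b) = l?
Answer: -1/33711 ≈ -2.9664e-5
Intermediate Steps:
P = 13
m = 13
s(L) = L**2 (s(L) = L*L = L**2)
I(S) = 0 (I(S) = 0 + 0 = 0)
z(o, j) = 0
1/(-33711 + z(-22, s(3))) = 1/(-33711 + 0) = 1/(-33711) = -1/33711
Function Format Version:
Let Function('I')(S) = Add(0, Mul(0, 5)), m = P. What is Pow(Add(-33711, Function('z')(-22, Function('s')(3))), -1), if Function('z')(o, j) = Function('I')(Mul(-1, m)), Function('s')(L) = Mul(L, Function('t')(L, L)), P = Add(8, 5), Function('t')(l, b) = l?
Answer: Rational(-1, 33711) ≈ -2.9664e-5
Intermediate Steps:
P = 13
m = 13
Function('s')(L) = Pow(L, 2) (Function('s')(L) = Mul(L, L) = Pow(L, 2))
Function('I')(S) = 0 (Function('I')(S) = Add(0, 0) = 0)
Function('z')(o, j) = 0
Pow(Add(-33711, Function('z')(-22, Function('s')(3))), -1) = Pow(Add(-33711, 0), -1) = Pow(-33711, -1) = Rational(-1, 33711)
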